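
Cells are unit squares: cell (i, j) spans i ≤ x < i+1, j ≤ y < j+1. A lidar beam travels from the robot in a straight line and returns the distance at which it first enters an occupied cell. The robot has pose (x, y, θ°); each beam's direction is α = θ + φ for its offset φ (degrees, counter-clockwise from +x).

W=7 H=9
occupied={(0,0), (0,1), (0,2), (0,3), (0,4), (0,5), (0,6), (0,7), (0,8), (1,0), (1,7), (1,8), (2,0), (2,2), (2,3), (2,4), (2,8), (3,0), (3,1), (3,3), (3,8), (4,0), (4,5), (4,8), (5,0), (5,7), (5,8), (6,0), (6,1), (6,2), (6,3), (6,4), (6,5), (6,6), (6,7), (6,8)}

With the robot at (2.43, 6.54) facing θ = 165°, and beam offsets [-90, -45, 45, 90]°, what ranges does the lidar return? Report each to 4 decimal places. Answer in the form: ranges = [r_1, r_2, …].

beam 1: φ=-90°, α=75°
  dir = (cos 75°, sin 75°) = (0.2588, 0.9659); from cell (2,6)
  next x-line at t=2.2023, next y-line at t=0.4762; Δt_x=3.8637, Δt_y=1.0353
    y: enter (2,7) at t=0.4762
    y: enter (2,8) at t=1.5115 ← occupied
  → r_1 = 1.5115
beam 2: φ=-45°, α=120°
  dir = (cos 120°, sin 120°) = (-0.5000, 0.8660); from cell (2,6)
  next x-line at t=0.8600, next y-line at t=0.5312; Δt_x=2.0000, Δt_y=1.1547
    y: enter (2,7) at t=0.5312
    x: enter (1,7) at t=0.8600 ← occupied
  → r_2 = 0.8600
beam 3: φ=45°, α=210°
  dir = (cos 210°, sin 210°) = (-0.8660, -0.5000); from cell (2,6)
  next x-line at t=0.4965, next y-line at t=1.0800; Δt_x=1.1547, Δt_y=2.0000
    x: enter (1,6) at t=0.4965
    y: enter (1,5) at t=1.0800
    x: enter (0,5) at t=1.6512 ← occupied
  → r_3 = 1.6512
beam 4: φ=90°, α=255°
  dir = (cos 255°, sin 255°) = (-0.2588, -0.9659); from cell (2,6)
  next x-line at t=1.6614, next y-line at t=0.5590; Δt_x=3.8637, Δt_y=1.0353
    y: enter (2,5) at t=0.5590
    y: enter (2,4) at t=1.5943 ← occupied
  → r_4 = 1.5943

ranges = [1.5115, 0.8600, 1.6512, 1.5943]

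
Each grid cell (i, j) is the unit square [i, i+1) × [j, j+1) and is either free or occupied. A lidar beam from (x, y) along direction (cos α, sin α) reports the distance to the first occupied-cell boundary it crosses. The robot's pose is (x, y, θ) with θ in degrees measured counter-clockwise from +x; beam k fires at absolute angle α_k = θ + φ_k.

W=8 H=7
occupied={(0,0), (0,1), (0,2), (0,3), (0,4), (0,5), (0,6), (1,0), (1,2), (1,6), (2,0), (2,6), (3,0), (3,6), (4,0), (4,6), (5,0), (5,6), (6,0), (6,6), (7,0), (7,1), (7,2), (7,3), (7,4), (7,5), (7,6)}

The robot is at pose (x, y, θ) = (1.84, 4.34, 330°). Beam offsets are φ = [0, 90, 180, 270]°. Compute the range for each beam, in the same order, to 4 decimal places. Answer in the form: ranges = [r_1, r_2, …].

beam 1: φ=0°, α=330°
  direction (0.8660, -0.5000); cell (1,4); t to first gridline: x 0.1848, y 0.6800 (then +1.1547 / +2.0000)
    (2,4) via x @ 0.1848
    (2,3) via y @ 0.6800
    (3,3) via x @ 1.3395
    (4,3) via x @ 2.4942
    (4,2) via y @ 2.6800
    (5,2) via x @ 3.6489
    (5,1) via y @ 4.6800
    (6,1) via x @ 4.8036
    (7,1) via x @ 5.9583  # hit
  → r_1 = 5.9583
beam 2: φ=90°, α=60°
  direction (0.5000, 0.8660); cell (1,4); t to first gridline: x 0.3200, y 0.7621 (then +2.0000 / +1.1547)
    (2,4) via x @ 0.3200
    (2,5) via y @ 0.7621
    (2,6) via y @ 1.9168  # hit
  → r_2 = 1.9168
beam 3: φ=180°, α=150°
  direction (-0.8660, 0.5000); cell (1,4); t to first gridline: x 0.9699, y 1.3200 (then +1.1547 / +2.0000)
    (0,4) via x @ 0.9699  # hit
  → r_3 = 0.9699
beam 4: φ=270°, α=240°
  direction (-0.5000, -0.8660); cell (1,4); t to first gridline: x 1.6800, y 0.3926 (then +2.0000 / +1.1547)
    (1,3) via y @ 0.3926
    (1,2) via y @ 1.5473  # hit
  → r_4 = 1.5473

ranges = [5.9583, 1.9168, 0.9699, 1.5473]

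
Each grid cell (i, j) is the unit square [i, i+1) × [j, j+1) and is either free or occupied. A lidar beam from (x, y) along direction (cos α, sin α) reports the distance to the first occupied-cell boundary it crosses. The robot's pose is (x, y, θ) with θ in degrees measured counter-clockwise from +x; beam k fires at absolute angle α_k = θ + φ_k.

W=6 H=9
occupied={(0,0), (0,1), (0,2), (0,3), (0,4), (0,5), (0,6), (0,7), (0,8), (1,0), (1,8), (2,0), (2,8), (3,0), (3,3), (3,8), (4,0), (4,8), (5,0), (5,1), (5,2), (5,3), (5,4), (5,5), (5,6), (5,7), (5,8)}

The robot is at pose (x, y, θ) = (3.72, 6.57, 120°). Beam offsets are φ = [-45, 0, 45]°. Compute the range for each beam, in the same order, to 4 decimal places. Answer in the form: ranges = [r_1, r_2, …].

ranges = [1.4804, 1.6512, 2.8160]

beam 1: φ=-45°, α=75°
  dir = (cos 75°, sin 75°) = (0.2588, 0.9659); from cell (3,6)
  next x-line at t=1.0818, next y-line at t=0.4452; Δt_x=3.8637, Δt_y=1.0353
    y: enter (3,7) at t=0.4452
    x: enter (4,7) at t=1.0818
    y: enter (4,8) at t=1.4804 ← occupied
  → r_1 = 1.4804
beam 2: φ=0°, α=120°
  dir = (cos 120°, sin 120°) = (-0.5000, 0.8660); from cell (3,6)
  next x-line at t=1.4400, next y-line at t=0.4965; Δt_x=2.0000, Δt_y=1.1547
    y: enter (3,7) at t=0.4965
    x: enter (2,7) at t=1.4400
    y: enter (2,8) at t=1.6512 ← occupied
  → r_2 = 1.6512
beam 3: φ=45°, α=165°
  dir = (cos 165°, sin 165°) = (-0.9659, 0.2588); from cell (3,6)
  next x-line at t=0.7454, next y-line at t=1.6614; Δt_x=1.0353, Δt_y=3.8637
    x: enter (2,6) at t=0.7454
    y: enter (2,7) at t=1.6614
    x: enter (1,7) at t=1.7807
    x: enter (0,7) at t=2.8160 ← occupied
  → r_3 = 2.8160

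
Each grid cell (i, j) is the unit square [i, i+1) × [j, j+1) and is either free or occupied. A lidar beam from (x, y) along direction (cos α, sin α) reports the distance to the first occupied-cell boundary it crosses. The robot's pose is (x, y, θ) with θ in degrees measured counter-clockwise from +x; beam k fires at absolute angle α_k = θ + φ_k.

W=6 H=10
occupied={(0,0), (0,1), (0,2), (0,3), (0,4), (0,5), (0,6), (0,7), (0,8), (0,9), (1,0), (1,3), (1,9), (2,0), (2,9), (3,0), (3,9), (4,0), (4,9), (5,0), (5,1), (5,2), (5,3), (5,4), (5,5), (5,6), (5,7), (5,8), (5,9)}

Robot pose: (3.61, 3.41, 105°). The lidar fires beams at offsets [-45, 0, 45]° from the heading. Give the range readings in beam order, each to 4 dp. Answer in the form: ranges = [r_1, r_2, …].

beam 1: φ=-45°, α=60°
  direction (0.5000, 0.8660); cell (3,3); t to first gridline: x 0.7800, y 0.6813 (then +2.0000 / +1.1547)
    (3,4) via y @ 0.6813
    (4,4) via x @ 0.7800
    (4,5) via y @ 1.8360
    (5,5) via x @ 2.7800  # hit
  → r_1 = 2.7800
beam 2: φ=0°, α=105°
  direction (-0.2588, 0.9659); cell (3,3); t to first gridline: x 2.3569, y 0.6108 (then +3.8637 / +1.0353)
    (3,4) via y @ 0.6108
    (3,5) via y @ 1.6461
    (2,5) via x @ 2.3569
    (2,6) via y @ 2.6814
    (2,7) via y @ 3.7166
    (2,8) via y @ 4.7519
    (2,9) via y @ 5.7872  # hit
  → r_2 = 5.7872
beam 3: φ=45°, α=150°
  direction (-0.8660, 0.5000); cell (3,3); t to first gridline: x 0.7044, y 1.1800 (then +1.1547 / +2.0000)
    (2,3) via x @ 0.7044
    (2,4) via y @ 1.1800
    (1,4) via x @ 1.8591
    (0,4) via x @ 3.0138  # hit
  → r_3 = 3.0138

ranges = [2.7800, 5.7872, 3.0138]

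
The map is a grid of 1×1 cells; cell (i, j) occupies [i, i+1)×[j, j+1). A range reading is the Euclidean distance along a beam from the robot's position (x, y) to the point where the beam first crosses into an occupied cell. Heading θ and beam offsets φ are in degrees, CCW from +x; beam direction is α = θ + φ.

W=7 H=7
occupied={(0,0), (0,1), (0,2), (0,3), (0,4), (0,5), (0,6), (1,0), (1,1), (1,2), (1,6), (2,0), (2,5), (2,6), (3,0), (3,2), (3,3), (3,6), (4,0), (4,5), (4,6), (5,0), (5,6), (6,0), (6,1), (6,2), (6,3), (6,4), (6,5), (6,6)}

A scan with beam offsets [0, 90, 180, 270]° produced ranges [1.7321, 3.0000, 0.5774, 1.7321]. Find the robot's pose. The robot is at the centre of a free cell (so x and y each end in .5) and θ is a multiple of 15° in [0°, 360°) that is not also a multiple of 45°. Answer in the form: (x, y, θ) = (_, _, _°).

(x, y, θ) = (4.5, 2.5, 330°)

The pose lattice has 19·16 = 304 candidates. Test each by forward raycasting.
  (3.5, 1.5, 165°): beam 1 = 1.5529 ≠ 1.7321 ✗
  (1.5, 3.5, 75°): beam 1 = 1.9319 ≠ 1.7321 ✗
  (1.5, 4.5, 210°): beam 1 = 0.5774 ≠ 1.7321 ✗
  (2.5, 2.5, 150°): beam 1 = 0.5774 ≠ 1.7321 ✗
  (3.5, 1.5, 105°): beam 1 = 0.5176 ≠ 1.7321 ✗
  …
  (4.5, 2.5, 330°): r_1=1.7321, r_2=3.0000, r_3=0.5774, r_4=1.7321 — all match ✓
Only this pose fits every beam.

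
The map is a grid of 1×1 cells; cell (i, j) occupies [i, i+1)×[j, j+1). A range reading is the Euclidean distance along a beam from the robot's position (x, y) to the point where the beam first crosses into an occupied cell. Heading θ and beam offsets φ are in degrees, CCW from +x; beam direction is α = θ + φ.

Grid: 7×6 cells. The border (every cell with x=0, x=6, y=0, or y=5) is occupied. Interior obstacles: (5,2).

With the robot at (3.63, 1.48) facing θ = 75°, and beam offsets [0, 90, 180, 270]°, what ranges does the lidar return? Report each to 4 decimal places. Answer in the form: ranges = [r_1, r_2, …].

ranges = [3.6442, 2.7228, 0.4969, 1.8546]

beam 1: φ=0°, α=75°
  direction (0.2588, 0.9659); cell (3,1); t to first gridline: x 1.4296, y 0.5383 (then +3.8637 / +1.0353)
    (3,2) via y @ 0.5383
    (4,2) via x @ 1.4296
    (4,3) via y @ 1.5736
    (4,4) via y @ 2.6089
    (4,5) via y @ 3.6442  # hit
  → r_1 = 3.6442
beam 2: φ=90°, α=165°
  direction (-0.9659, 0.2588); cell (3,1); t to first gridline: x 0.6522, y 2.0091 (then +1.0353 / +3.8637)
    (2,1) via x @ 0.6522
    (1,1) via x @ 1.6875
    (1,2) via y @ 2.0091
    (0,2) via x @ 2.7228  # hit
  → r_2 = 2.7228
beam 3: φ=180°, α=255°
  direction (-0.2588, -0.9659); cell (3,1); t to first gridline: x 2.4341, y 0.4969 (then +3.8637 / +1.0353)
    (3,0) via y @ 0.4969  # hit
  → r_3 = 0.4969
beam 4: φ=270°, α=345°
  direction (0.9659, -0.2588); cell (3,1); t to first gridline: x 0.3831, y 1.8546 (then +1.0353 / +3.8637)
    (4,1) via x @ 0.3831
    (5,1) via x @ 1.4183
    (5,0) via y @ 1.8546  # hit
  → r_4 = 1.8546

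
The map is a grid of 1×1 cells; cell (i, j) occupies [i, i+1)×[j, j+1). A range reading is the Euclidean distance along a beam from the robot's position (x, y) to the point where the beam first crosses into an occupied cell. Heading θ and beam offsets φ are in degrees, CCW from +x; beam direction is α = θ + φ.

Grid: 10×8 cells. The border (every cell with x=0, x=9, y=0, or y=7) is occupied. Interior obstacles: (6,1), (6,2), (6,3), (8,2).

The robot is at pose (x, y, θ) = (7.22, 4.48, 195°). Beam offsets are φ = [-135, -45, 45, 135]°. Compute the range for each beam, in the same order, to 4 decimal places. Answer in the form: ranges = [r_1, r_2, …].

beam 1: φ=-135°, α=60°
  direction (0.5000, 0.8660); cell (7,4); t to first gridline: x 1.5600, y 0.6004 (then +2.0000 / +1.1547)
    (7,5) via y @ 0.6004
    (8,5) via x @ 1.5600
    (8,6) via y @ 1.7551
    (8,7) via y @ 2.9098  # hit
  → r_1 = 2.9098
beam 2: φ=-45°, α=150°
  direction (-0.8660, 0.5000); cell (7,4); t to first gridline: x 0.2540, y 1.0400 (then +1.1547 / +2.0000)
    (6,4) via x @ 0.2540
    (6,5) via y @ 1.0400
    (5,5) via x @ 1.4087
    (4,5) via x @ 2.5634
    (4,6) via y @ 3.0400
    (3,6) via x @ 3.7181
    (2,6) via x @ 4.8728
    (2,7) via y @ 5.0400  # hit
  → r_2 = 5.0400
beam 3: φ=45°, α=240°
  direction (-0.5000, -0.8660); cell (7,4); t to first gridline: x 0.4400, y 0.5543 (then +2.0000 / +1.1547)
    (6,4) via x @ 0.4400
    (6,3) via y @ 0.5543  # hit
  → r_3 = 0.5543
beam 4: φ=135°, α=330°
  direction (0.8660, -0.5000); cell (7,4); t to first gridline: x 0.9007, y 0.9600 (then +1.1547 / +2.0000)
    (8,4) via x @ 0.9007
    (8,3) via y @ 0.9600
    (9,3) via x @ 2.0554  # hit
  → r_4 = 2.0554

ranges = [2.9098, 5.0400, 0.5543, 2.0554]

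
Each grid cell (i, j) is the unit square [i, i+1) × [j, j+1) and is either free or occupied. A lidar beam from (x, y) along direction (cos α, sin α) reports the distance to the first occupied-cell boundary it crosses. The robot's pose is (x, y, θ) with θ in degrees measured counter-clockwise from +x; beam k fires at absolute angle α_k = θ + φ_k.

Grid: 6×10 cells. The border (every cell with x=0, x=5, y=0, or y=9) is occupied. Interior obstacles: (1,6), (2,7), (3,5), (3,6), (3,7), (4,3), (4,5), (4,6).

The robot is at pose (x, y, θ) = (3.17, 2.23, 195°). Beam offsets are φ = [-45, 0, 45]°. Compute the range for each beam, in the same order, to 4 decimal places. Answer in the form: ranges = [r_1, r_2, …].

ranges = [2.5057, 2.2465, 1.4203]

beam 1: φ=-45°, α=150°
  dir = (cos 150°, sin 150°) = (-0.8660, 0.5000); from cell (3,2)
  next x-line at t=0.1963, next y-line at t=1.5400; Δt_x=1.1547, Δt_y=2.0000
    x: enter (2,2) at t=0.1963
    x: enter (1,2) at t=1.3510
    y: enter (1,3) at t=1.5400
    x: enter (0,3) at t=2.5057 ← occupied
  → r_1 = 2.5057
beam 2: φ=0°, α=195°
  dir = (cos 195°, sin 195°) = (-0.9659, -0.2588); from cell (3,2)
  next x-line at t=0.1760, next y-line at t=0.8887; Δt_x=1.0353, Δt_y=3.8637
    x: enter (2,2) at t=0.1760
    y: enter (2,1) at t=0.8887
    x: enter (1,1) at t=1.2113
    x: enter (0,1) at t=2.2465 ← occupied
  → r_2 = 2.2465
beam 3: φ=45°, α=240°
  dir = (cos 240°, sin 240°) = (-0.5000, -0.8660); from cell (3,2)
  next x-line at t=0.3400, next y-line at t=0.2656; Δt_x=2.0000, Δt_y=1.1547
    y: enter (3,1) at t=0.2656
    x: enter (2,1) at t=0.3400
    y: enter (2,0) at t=1.4203 ← occupied
  → r_3 = 1.4203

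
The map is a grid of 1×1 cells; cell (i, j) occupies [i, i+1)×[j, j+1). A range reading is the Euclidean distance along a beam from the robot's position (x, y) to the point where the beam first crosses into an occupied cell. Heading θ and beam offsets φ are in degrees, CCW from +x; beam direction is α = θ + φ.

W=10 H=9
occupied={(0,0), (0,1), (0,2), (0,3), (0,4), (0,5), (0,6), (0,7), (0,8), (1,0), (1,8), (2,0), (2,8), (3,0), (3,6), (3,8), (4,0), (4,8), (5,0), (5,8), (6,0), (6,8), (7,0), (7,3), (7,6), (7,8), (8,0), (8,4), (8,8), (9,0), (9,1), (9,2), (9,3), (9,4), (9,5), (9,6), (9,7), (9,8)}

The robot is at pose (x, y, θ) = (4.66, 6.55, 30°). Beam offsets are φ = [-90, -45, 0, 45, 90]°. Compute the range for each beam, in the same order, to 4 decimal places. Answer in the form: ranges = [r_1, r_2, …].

beam 1: φ=-90°, α=300°
  direction (0.5000, -0.8660); cell (4,6); t to first gridline: x 0.6800, y 0.6351 (then +2.0000 / +1.1547)
    (4,5) via y @ 0.6351
    (5,5) via x @ 0.6800
    (5,4) via y @ 1.7898
    (6,4) via x @ 2.6800
    (6,3) via y @ 2.9445
    (6,2) via y @ 4.0992
    (7,2) via x @ 4.6800
    (7,1) via y @ 5.2539
    (7,0) via y @ 6.4086  # hit
  → r_1 = 6.4086
beam 2: φ=-45°, α=345°
  direction (0.9659, -0.2588); cell (4,6); t to first gridline: x 0.3520, y 2.1250 (then +1.0353 / +3.8637)
    (5,6) via x @ 0.3520
    (6,6) via x @ 1.3873
    (6,5) via y @ 2.1250
    (7,5) via x @ 2.4225
    (8,5) via x @ 3.4578
    (9,5) via x @ 4.4931  # hit
  → r_2 = 4.4931
beam 3: φ=0°, α=30°
  direction (0.8660, 0.5000); cell (4,6); t to first gridline: x 0.3926, y 0.9000 (then +1.1547 / +2.0000)
    (5,6) via x @ 0.3926
    (5,7) via y @ 0.9000
    (6,7) via x @ 1.5473
    (7,7) via x @ 2.7020
    (7,8) via y @ 2.9000  # hit
  → r_3 = 2.9000
beam 4: φ=45°, α=75°
  direction (0.2588, 0.9659); cell (4,6); t to first gridline: x 1.3137, y 0.4659 (then +3.8637 / +1.0353)
    (4,7) via y @ 0.4659
    (5,7) via x @ 1.3137
    (5,8) via y @ 1.5012  # hit
  → r_4 = 1.5012
beam 5: φ=90°, α=120°
  direction (-0.5000, 0.8660); cell (4,6); t to first gridline: x 1.3200, y 0.5196 (then +2.0000 / +1.1547)
    (4,7) via y @ 0.5196
    (3,7) via x @ 1.3200
    (3,8) via y @ 1.6743  # hit
  → r_5 = 1.6743

ranges = [6.4086, 4.4931, 2.9000, 1.5012, 1.6743]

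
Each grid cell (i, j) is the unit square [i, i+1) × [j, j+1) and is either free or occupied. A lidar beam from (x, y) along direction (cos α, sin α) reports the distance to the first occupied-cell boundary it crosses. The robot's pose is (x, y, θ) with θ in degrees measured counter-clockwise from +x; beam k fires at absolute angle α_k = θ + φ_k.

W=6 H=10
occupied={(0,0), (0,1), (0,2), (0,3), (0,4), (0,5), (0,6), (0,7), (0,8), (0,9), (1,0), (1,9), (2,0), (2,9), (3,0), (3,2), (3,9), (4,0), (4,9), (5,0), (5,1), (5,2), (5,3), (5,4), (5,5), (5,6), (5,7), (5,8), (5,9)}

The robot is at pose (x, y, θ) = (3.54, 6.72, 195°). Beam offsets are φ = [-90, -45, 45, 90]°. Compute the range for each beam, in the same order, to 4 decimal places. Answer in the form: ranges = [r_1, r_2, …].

ranges = [2.3604, 2.9329, 5.0800, 5.6410]

beam 1: φ=-90°, α=105°
  cosα=-0.2588 sinα=0.9659 | (3,6) | tMaxX 2.0864 tMaxY 0.2899 | tΔX 3.8637 tΔY 1.0353
    t=0.2899 [y] (3,7)
    t=1.3252 [y] (3,8)
    t=2.0864 [x] (2,8)
    t=2.3604 [y] (2,9) — stop
  → r_1 = 2.3604
beam 2: φ=-45°, α=150°
  cosα=-0.8660 sinα=0.5000 | (3,6) | tMaxX 0.6235 tMaxY 0.5600 | tΔX 1.1547 tΔY 2.0000
    t=0.5600 [y] (3,7)
    t=0.6235 [x] (2,7)
    t=1.7782 [x] (1,7)
    t=2.5600 [y] (1,8)
    t=2.9329 [x] (0,8) — stop
  → r_2 = 2.9329
beam 3: φ=45°, α=240°
  cosα=-0.5000 sinα=-0.8660 | (3,6) | tMaxX 1.0800 tMaxY 0.8314 | tΔX 2.0000 tΔY 1.1547
    t=0.8314 [y] (3,5)
    t=1.0800 [x] (2,5)
    t=1.9861 [y] (2,4)
    t=3.0800 [x] (1,4)
    t=3.1408 [y] (1,3)
    t=4.2955 [y] (1,2)
    t=5.0800 [x] (0,2) — stop
  → r_3 = 5.0800
beam 4: φ=90°, α=285°
  cosα=0.2588 sinα=-0.9659 | (3,6) | tMaxX 1.7773 tMaxY 0.7454 | tΔX 3.8637 tΔY 1.0353
    t=0.7454 [y] (3,5)
    t=1.7773 [x] (4,5)
    t=1.7807 [y] (4,4)
    t=2.8160 [y] (4,3)
    t=3.8512 [y] (4,2)
    t=4.8865 [y] (4,1)
    t=5.6410 [x] (5,1) — stop
  → r_4 = 5.6410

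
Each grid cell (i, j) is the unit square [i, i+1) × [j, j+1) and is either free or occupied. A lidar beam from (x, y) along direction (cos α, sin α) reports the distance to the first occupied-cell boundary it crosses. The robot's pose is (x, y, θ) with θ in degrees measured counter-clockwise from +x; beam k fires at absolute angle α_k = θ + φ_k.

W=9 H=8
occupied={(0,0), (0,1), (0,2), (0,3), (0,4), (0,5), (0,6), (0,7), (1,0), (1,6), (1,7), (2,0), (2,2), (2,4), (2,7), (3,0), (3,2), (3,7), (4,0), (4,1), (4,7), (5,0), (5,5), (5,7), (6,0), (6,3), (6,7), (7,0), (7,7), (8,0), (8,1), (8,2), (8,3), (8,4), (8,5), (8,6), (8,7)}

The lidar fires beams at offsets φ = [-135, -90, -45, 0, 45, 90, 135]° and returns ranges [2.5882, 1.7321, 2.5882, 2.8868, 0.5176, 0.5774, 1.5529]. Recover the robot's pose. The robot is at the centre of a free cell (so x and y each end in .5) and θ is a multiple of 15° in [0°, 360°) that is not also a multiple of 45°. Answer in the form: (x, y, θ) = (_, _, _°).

Candidates: 35 free-cell centres × 16 headings = 560 poses. Raycast each; keep the one whose scan matches to 4 dp.
  (3.5, 1.5, 240°): beam 1 = 0.5176 ≠ 2.5882 ✗
  (5.5, 2.5, 75°): beam 1 = 1.7321 ≠ 2.5882 ✗
  (1.5, 5.5, 120°): beam 1 = 6.7293 ≠ 2.5882 ✗
  …
  (3.5, 4.5, 120°): r_1=2.5882, r_2=1.7321, r_3=2.5882, r_4=2.8868, r_5=0.5176, r_6=0.5774, r_7=1.5529 — all match ✓
Unique over the lattice → pose = (3.5, 4.5, 120°).

(x, y, θ) = (3.5, 4.5, 120°)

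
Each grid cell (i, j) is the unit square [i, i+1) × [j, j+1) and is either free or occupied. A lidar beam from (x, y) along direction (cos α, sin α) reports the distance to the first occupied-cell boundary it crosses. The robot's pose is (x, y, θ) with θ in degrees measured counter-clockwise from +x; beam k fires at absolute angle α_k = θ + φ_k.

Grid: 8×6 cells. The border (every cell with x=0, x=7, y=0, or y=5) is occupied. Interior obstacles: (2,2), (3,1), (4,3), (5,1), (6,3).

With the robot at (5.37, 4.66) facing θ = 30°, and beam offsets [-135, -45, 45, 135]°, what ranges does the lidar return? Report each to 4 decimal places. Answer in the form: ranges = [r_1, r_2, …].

beam 1: φ=-135°, α=255°
  direction (-0.2588, -0.9659); cell (5,4); t to first gridline: x 1.4296, y 0.6833 (then +3.8637 / +1.0353)
    (5,3) via y @ 0.6833
    (4,3) via x @ 1.4296  # hit
  → r_1 = 1.4296
beam 2: φ=-45°, α=345°
  direction (0.9659, -0.2588); cell (5,4); t to first gridline: x 0.6522, y 2.5500 (then +1.0353 / +3.8637)
    (6,4) via x @ 0.6522
    (7,4) via x @ 1.6875  # hit
  → r_2 = 1.6875
beam 3: φ=45°, α=75°
  direction (0.2588, 0.9659); cell (5,4); t to first gridline: x 2.4341, y 0.3520 (then +3.8637 / +1.0353)
    (5,5) via y @ 0.3520  # hit
  → r_3 = 0.3520
beam 4: φ=135°, α=165°
  direction (-0.9659, 0.2588); cell (5,4); t to first gridline: x 0.3831, y 1.3137 (then +1.0353 / +3.8637)
    (4,4) via x @ 0.3831
    (4,5) via y @ 1.3137  # hit
  → r_4 = 1.3137

ranges = [1.4296, 1.6875, 0.3520, 1.3137]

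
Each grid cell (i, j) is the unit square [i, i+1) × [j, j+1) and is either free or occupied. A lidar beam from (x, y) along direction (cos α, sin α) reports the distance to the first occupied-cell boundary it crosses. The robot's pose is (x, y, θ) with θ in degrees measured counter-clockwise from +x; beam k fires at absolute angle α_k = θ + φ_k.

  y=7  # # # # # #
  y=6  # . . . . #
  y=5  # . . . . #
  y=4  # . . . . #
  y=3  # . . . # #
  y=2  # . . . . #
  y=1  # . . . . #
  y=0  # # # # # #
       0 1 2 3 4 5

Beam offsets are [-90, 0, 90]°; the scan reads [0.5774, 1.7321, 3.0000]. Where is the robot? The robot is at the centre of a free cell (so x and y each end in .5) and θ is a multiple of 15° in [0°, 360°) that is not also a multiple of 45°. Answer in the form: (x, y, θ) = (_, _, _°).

Enumerate (i+0.5, j+0.5, θ) over the 23 free cells and 16 admissible headings. For each, cast all 3 beams and compare to the given ranges.
  (3.5, 2.5, 30°): beam 1 = 1.7321 ≠ 0.5774 ✗
  (2.5, 6.5, 195°): beam 1 = 0.5176 ≠ 0.5774 ✗
  (3.5, 2.5, 240°): beam 1 = 2.8868 ≠ 0.5774 ✗
  (1.5, 5.5, 300°): beam 2 = 5.1962 ≠ 1.7321 ✗
  …
  (2.5, 6.5, 210°): r_1=0.5774, r_2=1.7321, r_3=3.0000 — all match ✓
No second candidate reproduces the full scan.

(x, y, θ) = (2.5, 6.5, 210°)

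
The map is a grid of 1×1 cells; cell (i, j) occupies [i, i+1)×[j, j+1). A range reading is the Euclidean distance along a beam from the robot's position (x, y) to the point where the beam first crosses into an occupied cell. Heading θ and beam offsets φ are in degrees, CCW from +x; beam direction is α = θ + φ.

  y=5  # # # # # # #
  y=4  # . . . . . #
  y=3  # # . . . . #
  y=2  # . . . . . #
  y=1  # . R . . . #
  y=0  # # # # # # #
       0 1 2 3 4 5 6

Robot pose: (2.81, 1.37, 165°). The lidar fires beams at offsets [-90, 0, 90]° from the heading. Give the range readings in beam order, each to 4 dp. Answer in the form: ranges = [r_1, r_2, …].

ranges = [3.7581, 1.8738, 0.3831]

beam 1: φ=-90°, α=75°
  d=(0.2588,0.9659)  start (2,1)  tX=0.7341 tY=0.6522  stride 1/|dx|=3.8637 1/|dy|=1.0353
    cross y-line → (2,2), t=0.6522
    cross x-line → (3,2), t=0.7341
    cross y-line → (3,3), t=1.6875
    cross y-line → (3,4), t=2.7228
    cross y-line → (3,5), t=3.7581 (wall)
  → r_1 = 3.7581
beam 2: φ=0°, α=165°
  d=(-0.9659,0.2588)  start (2,1)  tX=0.8386 tY=2.4341  stride 1/|dx|=1.0353 1/|dy|=3.8637
    cross x-line → (1,1), t=0.8386
    cross x-line → (0,1), t=1.8738 (wall)
  → r_2 = 1.8738
beam 3: φ=90°, α=255°
  d=(-0.2588,-0.9659)  start (2,1)  tX=3.1296 tY=0.3831  stride 1/|dx|=3.8637 1/|dy|=1.0353
    cross y-line → (2,0), t=0.3831 (wall)
  → r_3 = 0.3831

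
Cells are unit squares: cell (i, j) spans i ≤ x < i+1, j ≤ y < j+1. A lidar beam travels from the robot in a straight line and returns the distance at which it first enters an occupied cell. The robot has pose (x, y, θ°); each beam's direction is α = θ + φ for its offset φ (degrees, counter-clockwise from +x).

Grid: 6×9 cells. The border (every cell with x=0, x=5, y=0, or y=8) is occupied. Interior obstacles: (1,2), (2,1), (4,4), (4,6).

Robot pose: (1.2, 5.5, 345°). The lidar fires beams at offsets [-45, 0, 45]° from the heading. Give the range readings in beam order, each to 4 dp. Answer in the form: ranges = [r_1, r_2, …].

ranges = [5.1962, 2.8988, 4.3879]

beam 1: φ=-45°, α=300°
  direction (0.5000, -0.8660); cell (1,5); t to first gridline: x 1.6000, y 0.5774 (then +2.0000 / +1.1547)
    (1,4) via y @ 0.5774
    (2,4) via x @ 1.6000
    (2,3) via y @ 1.7321
    (2,2) via y @ 2.8868
    (3,2) via x @ 3.6000
    (3,1) via y @ 4.0415
    (3,0) via y @ 5.1962  # hit
  → r_1 = 5.1962
beam 2: φ=0°, α=345°
  direction (0.9659, -0.2588); cell (1,5); t to first gridline: x 0.8282, y 1.9319 (then +1.0353 / +3.8637)
    (2,5) via x @ 0.8282
    (3,5) via x @ 1.8635
    (3,4) via y @ 1.9319
    (4,4) via x @ 2.8988  # hit
  → r_2 = 2.8988
beam 3: φ=45°, α=30°
  direction (0.8660, 0.5000); cell (1,5); t to first gridline: x 0.9238, y 1.0000 (then +1.1547 / +2.0000)
    (2,5) via x @ 0.9238
    (2,6) via y @ 1.0000
    (3,6) via x @ 2.0785
    (3,7) via y @ 3.0000
    (4,7) via x @ 3.2332
    (5,7) via x @ 4.3879  # hit
  → r_3 = 4.3879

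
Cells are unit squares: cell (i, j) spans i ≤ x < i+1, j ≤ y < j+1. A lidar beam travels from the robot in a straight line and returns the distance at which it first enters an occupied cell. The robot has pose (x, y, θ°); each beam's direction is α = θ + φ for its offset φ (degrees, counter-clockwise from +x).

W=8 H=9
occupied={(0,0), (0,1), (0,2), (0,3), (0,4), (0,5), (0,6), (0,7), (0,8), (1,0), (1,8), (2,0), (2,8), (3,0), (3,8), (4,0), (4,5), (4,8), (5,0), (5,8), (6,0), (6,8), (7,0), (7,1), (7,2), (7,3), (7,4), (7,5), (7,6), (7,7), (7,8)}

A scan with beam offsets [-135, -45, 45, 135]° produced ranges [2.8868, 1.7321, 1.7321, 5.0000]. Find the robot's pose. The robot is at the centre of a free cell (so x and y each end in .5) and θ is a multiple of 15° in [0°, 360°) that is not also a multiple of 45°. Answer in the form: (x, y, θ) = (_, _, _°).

The pose lattice has 41·16 = 656 candidates. Test each by forward raycasting.
  (3.5, 1.5, 30°): beam 1 = 0.5176 ≠ 2.8868 ✗
  (2.5, 5.5, 150°): beam 1 = 1.5529 ≠ 2.8868 ✗
  (1.5, 5.5, 15°): beam 1 = 1.0000 ≠ 2.8868 ✗
  (4.5, 3.5, 210°): beam 1 = 1.5529 ≠ 2.8868 ✗
  (5.5, 7.5, 120°): beam 1 = 1.5529 ≠ 2.8868 ✗
  …
  (5.5, 3.5, 75°): r_1=2.8868, r_2=1.7321, r_3=1.7321, r_4=5.0000 — all match ✓
No second candidate reproduces the full scan.

(x, y, θ) = (5.5, 3.5, 75°)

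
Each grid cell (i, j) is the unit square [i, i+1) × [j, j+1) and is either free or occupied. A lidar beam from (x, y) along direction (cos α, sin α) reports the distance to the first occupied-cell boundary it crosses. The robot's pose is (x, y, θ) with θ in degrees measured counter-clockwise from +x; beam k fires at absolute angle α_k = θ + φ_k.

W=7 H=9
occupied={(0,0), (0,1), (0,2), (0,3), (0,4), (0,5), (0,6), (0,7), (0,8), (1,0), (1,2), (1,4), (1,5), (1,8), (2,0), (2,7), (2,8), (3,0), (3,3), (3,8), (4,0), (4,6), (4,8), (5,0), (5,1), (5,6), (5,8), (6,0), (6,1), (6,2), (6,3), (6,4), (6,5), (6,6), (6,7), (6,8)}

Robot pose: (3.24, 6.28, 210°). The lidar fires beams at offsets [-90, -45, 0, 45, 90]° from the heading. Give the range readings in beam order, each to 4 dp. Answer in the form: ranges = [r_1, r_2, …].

ranges = [0.8314, 2.3190, 1.4318, 5.4663, 4.9421]

beam 1: φ=-90°, α=120°
  cosα=-0.5000 sinα=0.8660 | (3,6) | tMaxX 0.4800 tMaxY 0.8314 | tΔX 2.0000 tΔY 1.1547
    t=0.4800 [x] (2,6)
    t=0.8314 [y] (2,7) — stop
  → r_1 = 0.8314
beam 2: φ=-45°, α=165°
  cosα=-0.9659 sinα=0.2588 | (3,6) | tMaxX 0.2485 tMaxY 2.7819 | tΔX 1.0353 tΔY 3.8637
    t=0.2485 [x] (2,6)
    t=1.2837 [x] (1,6)
    t=2.3190 [x] (0,6) — stop
  → r_2 = 2.3190
beam 3: φ=0°, α=210°
  cosα=-0.8660 sinα=-0.5000 | (3,6) | tMaxX 0.2771 tMaxY 0.5600 | tΔX 1.1547 tΔY 2.0000
    t=0.2771 [x] (2,6)
    t=0.5600 [y] (2,5)
    t=1.4318 [x] (1,5) — stop
  → r_3 = 1.4318
beam 4: φ=45°, α=255°
  cosα=-0.2588 sinα=-0.9659 | (3,6) | tMaxX 0.9273 tMaxY 0.2899 | tΔX 3.8637 tΔY 1.0353
    t=0.2899 [y] (3,5)
    t=0.9273 [x] (2,5)
    t=1.3252 [y] (2,4)
    t=2.3604 [y] (2,3)
    t=3.3957 [y] (2,2)
    t=4.4310 [y] (2,1)
    t=4.7910 [x] (1,1)
    t=5.4663 [y] (1,0) — stop
  → r_4 = 5.4663
beam 5: φ=90°, α=300°
  cosα=0.5000 sinα=-0.8660 | (3,6) | tMaxX 1.5200 tMaxY 0.3233 | tΔX 2.0000 tΔY 1.1547
    t=0.3233 [y] (3,5)
    t=1.4780 [y] (3,4)
    t=1.5200 [x] (4,4)
    t=2.6327 [y] (4,3)
    t=3.5200 [x] (5,3)
    t=3.7874 [y] (5,2)
    t=4.9421 [y] (5,1) — stop
  → r_5 = 4.9421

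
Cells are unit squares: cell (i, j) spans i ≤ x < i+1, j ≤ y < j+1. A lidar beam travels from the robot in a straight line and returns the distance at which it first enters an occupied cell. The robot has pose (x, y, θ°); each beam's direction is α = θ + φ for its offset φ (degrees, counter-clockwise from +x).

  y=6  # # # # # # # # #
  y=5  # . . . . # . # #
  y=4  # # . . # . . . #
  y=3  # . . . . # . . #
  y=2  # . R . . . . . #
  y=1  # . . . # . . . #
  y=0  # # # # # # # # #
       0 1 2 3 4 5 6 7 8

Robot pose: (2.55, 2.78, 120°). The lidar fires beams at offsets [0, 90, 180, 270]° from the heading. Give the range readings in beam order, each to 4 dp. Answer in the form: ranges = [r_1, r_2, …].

beam 1: φ=0°, α=120°
  direction (-0.5000, 0.8660); cell (2,2); t to first gridline: x 1.1000, y 0.2540 (then +2.0000 / +1.1547)
    (2,3) via y @ 0.2540
    (1,3) via x @ 1.1000
    (1,4) via y @ 1.4087  # hit
  → r_1 = 1.4087
beam 2: φ=90°, α=210°
  direction (-0.8660, -0.5000); cell (2,2); t to first gridline: x 0.6351, y 1.5600 (then +1.1547 / +2.0000)
    (1,2) via x @ 0.6351
    (1,1) via y @ 1.5600
    (0,1) via x @ 1.7898  # hit
  → r_2 = 1.7898
beam 3: φ=180°, α=300°
  direction (0.5000, -0.8660); cell (2,2); t to first gridline: x 0.9000, y 0.9007 (then +2.0000 / +1.1547)
    (3,2) via x @ 0.9000
    (3,1) via y @ 0.9007
    (3,0) via y @ 2.0554  # hit
  → r_3 = 2.0554
beam 4: φ=270°, α=30°
  direction (0.8660, 0.5000); cell (2,2); t to first gridline: x 0.5196, y 0.4400 (then +1.1547 / +2.0000)
    (2,3) via y @ 0.4400
    (3,3) via x @ 0.5196
    (4,3) via x @ 1.6743
    (4,4) via y @ 2.4400  # hit
  → r_4 = 2.4400

ranges = [1.4087, 1.7898, 2.0554, 2.4400]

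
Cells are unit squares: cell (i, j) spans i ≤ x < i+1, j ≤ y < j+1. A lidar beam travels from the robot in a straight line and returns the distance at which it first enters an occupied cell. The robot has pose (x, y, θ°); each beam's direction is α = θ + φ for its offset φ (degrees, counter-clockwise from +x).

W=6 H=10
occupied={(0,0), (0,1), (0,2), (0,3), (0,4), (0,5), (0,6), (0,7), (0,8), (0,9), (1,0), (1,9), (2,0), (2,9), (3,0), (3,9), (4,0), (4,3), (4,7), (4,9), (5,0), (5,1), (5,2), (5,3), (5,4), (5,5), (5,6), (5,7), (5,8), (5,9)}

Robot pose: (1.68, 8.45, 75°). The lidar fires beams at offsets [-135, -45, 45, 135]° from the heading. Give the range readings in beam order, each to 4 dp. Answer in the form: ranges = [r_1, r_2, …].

ranges = [5.1384, 1.1000, 0.6351, 0.7852]

beam 1: φ=-135°, α=300°
  dir = (cos 300°, sin 300°) = (0.5000, -0.8660); from cell (1,8)
  next x-line at t=0.6400, next y-line at t=0.5196; Δt_x=2.0000, Δt_y=1.1547
    y: enter (1,7) at t=0.5196
    x: enter (2,7) at t=0.6400
    y: enter (2,6) at t=1.6743
    x: enter (3,6) at t=2.6400
    y: enter (3,5) at t=2.8290
    y: enter (3,4) at t=3.9837
    x: enter (4,4) at t=4.6400
    y: enter (4,3) at t=5.1384 ← occupied
  → r_1 = 5.1384
beam 2: φ=-45°, α=30°
  dir = (cos 30°, sin 30°) = (0.8660, 0.5000); from cell (1,8)
  next x-line at t=0.3695, next y-line at t=1.1000; Δt_x=1.1547, Δt_y=2.0000
    x: enter (2,8) at t=0.3695
    y: enter (2,9) at t=1.1000 ← occupied
  → r_2 = 1.1000
beam 3: φ=45°, α=120°
  dir = (cos 120°, sin 120°) = (-0.5000, 0.8660); from cell (1,8)
  next x-line at t=1.3600, next y-line at t=0.6351; Δt_x=2.0000, Δt_y=1.1547
    y: enter (1,9) at t=0.6351 ← occupied
  → r_3 = 0.6351
beam 4: φ=135°, α=210°
  dir = (cos 210°, sin 210°) = (-0.8660, -0.5000); from cell (1,8)
  next x-line at t=0.7852, next y-line at t=0.9000; Δt_x=1.1547, Δt_y=2.0000
    x: enter (0,8) at t=0.7852 ← occupied
  → r_4 = 0.7852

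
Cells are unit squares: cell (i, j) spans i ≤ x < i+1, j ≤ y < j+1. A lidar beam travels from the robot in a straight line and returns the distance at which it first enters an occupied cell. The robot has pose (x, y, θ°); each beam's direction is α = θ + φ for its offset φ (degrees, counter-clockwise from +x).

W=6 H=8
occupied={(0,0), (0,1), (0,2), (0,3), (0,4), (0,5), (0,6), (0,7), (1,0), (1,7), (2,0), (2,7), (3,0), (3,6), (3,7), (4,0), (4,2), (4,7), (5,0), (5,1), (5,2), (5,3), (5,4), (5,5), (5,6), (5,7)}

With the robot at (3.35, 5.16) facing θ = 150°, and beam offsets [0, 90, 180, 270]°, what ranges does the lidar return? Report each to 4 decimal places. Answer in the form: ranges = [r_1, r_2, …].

beam 1: φ=0°, α=150°
  dir = (cos 150°, sin 150°) = (-0.8660, 0.5000); from cell (3,5)
  next x-line at t=0.4041, next y-line at t=1.6800; Δt_x=1.1547, Δt_y=2.0000
    x: enter (2,5) at t=0.4041
    x: enter (1,5) at t=1.5588
    y: enter (1,6) at t=1.6800
    x: enter (0,6) at t=2.7135 ← occupied
  → r_1 = 2.7135
beam 2: φ=90°, α=240°
  dir = (cos 240°, sin 240°) = (-0.5000, -0.8660); from cell (3,5)
  next x-line at t=0.7000, next y-line at t=0.1848; Δt_x=2.0000, Δt_y=1.1547
    y: enter (3,4) at t=0.1848
    x: enter (2,4) at t=0.7000
    y: enter (2,3) at t=1.3395
    y: enter (2,2) at t=2.4942
    x: enter (1,2) at t=2.7000
    y: enter (1,1) at t=3.6489
    x: enter (0,1) at t=4.7000 ← occupied
  → r_2 = 4.7000
beam 3: φ=180°, α=330°
  dir = (cos 330°, sin 330°) = (0.8660, -0.5000); from cell (3,5)
  next x-line at t=0.7506, next y-line at t=0.3200; Δt_x=1.1547, Δt_y=2.0000
    y: enter (3,4) at t=0.3200
    x: enter (4,4) at t=0.7506
    x: enter (5,4) at t=1.9053 ← occupied
  → r_3 = 1.9053
beam 4: φ=270°, α=60°
  dir = (cos 60°, sin 60°) = (0.5000, 0.8660); from cell (3,5)
  next x-line at t=1.3000, next y-line at t=0.9699; Δt_x=2.0000, Δt_y=1.1547
    y: enter (3,6) at t=0.9699 ← occupied
  → r_4 = 0.9699

ranges = [2.7135, 4.7000, 1.9053, 0.9699]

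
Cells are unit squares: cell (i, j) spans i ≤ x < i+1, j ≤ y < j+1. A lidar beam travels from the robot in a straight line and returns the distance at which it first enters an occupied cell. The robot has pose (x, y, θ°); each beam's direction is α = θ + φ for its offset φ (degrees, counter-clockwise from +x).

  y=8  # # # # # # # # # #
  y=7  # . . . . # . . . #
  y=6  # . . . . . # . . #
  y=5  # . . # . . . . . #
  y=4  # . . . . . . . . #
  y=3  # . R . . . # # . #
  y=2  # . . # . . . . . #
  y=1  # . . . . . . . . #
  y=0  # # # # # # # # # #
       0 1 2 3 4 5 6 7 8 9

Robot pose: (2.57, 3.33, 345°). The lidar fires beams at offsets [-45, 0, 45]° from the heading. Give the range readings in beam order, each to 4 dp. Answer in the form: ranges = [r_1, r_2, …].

beam 1: φ=-45°, α=300°
  d=(0.5000,-0.8660)  start (2,3)  tX=0.8600 tY=0.3811  stride 1/|dx|=2.0000 1/|dy|=1.1547
    cross y-line → (2,2), t=0.3811
    cross x-line → (3,2), t=0.8600 (wall)
  → r_1 = 0.8600
beam 2: φ=0°, α=345°
  d=(0.9659,-0.2588)  start (2,3)  tX=0.4452 tY=1.2750  stride 1/|dx|=1.0353 1/|dy|=3.8637
    cross x-line → (3,3), t=0.4452
    cross y-line → (3,2), t=1.2750 (wall)
  → r_2 = 1.2750
beam 3: φ=45°, α=30°
  d=(0.8660,0.5000)  start (2,3)  tX=0.4965 tY=1.3400  stride 1/|dx|=1.1547 1/|dy|=2.0000
    cross x-line → (3,3), t=0.4965
    cross y-line → (3,4), t=1.3400
    cross x-line → (4,4), t=1.6512
    cross x-line → (5,4), t=2.8059
    cross y-line → (5,5), t=3.3400
    cross x-line → (6,5), t=3.9606
    cross x-line → (7,5), t=5.1153
    cross y-line → (7,6), t=5.3400
    cross x-line → (8,6), t=6.2700
    cross y-line → (8,7), t=7.3400
    cross x-line → (9,7), t=7.4247 (wall)
  → r_3 = 7.4247

ranges = [0.8600, 1.2750, 7.4247]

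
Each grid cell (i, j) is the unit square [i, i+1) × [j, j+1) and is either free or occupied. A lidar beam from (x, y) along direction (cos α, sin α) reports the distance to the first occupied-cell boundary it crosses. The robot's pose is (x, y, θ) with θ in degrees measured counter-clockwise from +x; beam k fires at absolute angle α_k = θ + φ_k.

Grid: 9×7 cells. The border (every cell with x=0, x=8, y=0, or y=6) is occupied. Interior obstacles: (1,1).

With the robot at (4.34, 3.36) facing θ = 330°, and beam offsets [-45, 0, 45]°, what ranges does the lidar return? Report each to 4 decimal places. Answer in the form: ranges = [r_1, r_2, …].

ranges = [2.4433, 4.2262, 3.7891]

beam 1: φ=-45°, α=285°
  dir = (cos 285°, sin 285°) = (0.2588, -0.9659); from cell (4,3)
  next x-line at t=2.5500, next y-line at t=0.3727; Δt_x=3.8637, Δt_y=1.0353
    y: enter (4,2) at t=0.3727
    y: enter (4,1) at t=1.4080
    y: enter (4,0) at t=2.4433 ← occupied
  → r_1 = 2.4433
beam 2: φ=0°, α=330°
  dir = (cos 330°, sin 330°) = (0.8660, -0.5000); from cell (4,3)
  next x-line at t=0.7621, next y-line at t=0.7200; Δt_x=1.1547, Δt_y=2.0000
    y: enter (4,2) at t=0.7200
    x: enter (5,2) at t=0.7621
    x: enter (6,2) at t=1.9168
    y: enter (6,1) at t=2.7200
    x: enter (7,1) at t=3.0715
    x: enter (8,1) at t=4.2262 ← occupied
  → r_2 = 4.2262
beam 3: φ=45°, α=15°
  dir = (cos 15°, sin 15°) = (0.9659, 0.2588); from cell (4,3)
  next x-line at t=0.6833, next y-line at t=2.4728; Δt_x=1.0353, Δt_y=3.8637
    x: enter (5,3) at t=0.6833
    x: enter (6,3) at t=1.7186
    y: enter (6,4) at t=2.4728
    x: enter (7,4) at t=2.7538
    x: enter (8,4) at t=3.7891 ← occupied
  → r_3 = 3.7891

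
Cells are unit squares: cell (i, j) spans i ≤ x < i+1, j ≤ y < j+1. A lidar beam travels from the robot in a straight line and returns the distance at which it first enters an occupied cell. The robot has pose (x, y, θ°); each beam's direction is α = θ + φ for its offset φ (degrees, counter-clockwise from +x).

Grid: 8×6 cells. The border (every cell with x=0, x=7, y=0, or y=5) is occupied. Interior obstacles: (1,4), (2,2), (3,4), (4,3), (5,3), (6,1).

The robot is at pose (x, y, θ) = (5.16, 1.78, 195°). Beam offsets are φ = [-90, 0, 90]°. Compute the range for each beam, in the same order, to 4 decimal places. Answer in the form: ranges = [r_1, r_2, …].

beam 1: φ=-90°, α=105°
  d=(-0.2588,0.9659)  start (5,1)  tX=0.6182 tY=0.2278  stride 1/|dx|=3.8637 1/|dy|=1.0353
    cross y-line → (5,2), t=0.2278
    cross x-line → (4,2), t=0.6182
    cross y-line → (4,3), t=1.2630 (wall)
  → r_1 = 1.2630
beam 2: φ=0°, α=195°
  d=(-0.9659,-0.2588)  start (5,1)  tX=0.1656 tY=3.0137  stride 1/|dx|=1.0353 1/|dy|=3.8637
    cross x-line → (4,1), t=0.1656
    cross x-line → (3,1), t=1.2009
    cross x-line → (2,1), t=2.2362
    cross y-line → (2,0), t=3.0137 (wall)
  → r_2 = 3.0137
beam 3: φ=90°, α=285°
  d=(0.2588,-0.9659)  start (5,1)  tX=3.2455 tY=0.8075  stride 1/|dx|=3.8637 1/|dy|=1.0353
    cross y-line → (5,0), t=0.8075 (wall)
  → r_3 = 0.8075

ranges = [1.2630, 3.0137, 0.8075]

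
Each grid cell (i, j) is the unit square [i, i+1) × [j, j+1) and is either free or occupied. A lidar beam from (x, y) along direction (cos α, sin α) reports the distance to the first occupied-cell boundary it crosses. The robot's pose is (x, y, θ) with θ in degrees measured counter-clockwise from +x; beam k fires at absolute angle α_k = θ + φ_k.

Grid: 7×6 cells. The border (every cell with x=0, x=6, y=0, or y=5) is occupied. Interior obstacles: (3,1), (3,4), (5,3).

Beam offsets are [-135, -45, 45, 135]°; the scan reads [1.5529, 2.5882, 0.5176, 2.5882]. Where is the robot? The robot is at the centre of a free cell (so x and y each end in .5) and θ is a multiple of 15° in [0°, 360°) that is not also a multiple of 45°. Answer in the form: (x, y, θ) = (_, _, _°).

(x, y, θ) = (3.5, 2.5, 210°)

Candidates: 17 free-cell centres × 16 headings = 272 poses. Raycast each; keep the one whose scan matches to 4 dp.
  (3.5, 3.5, 15°): beam 1 = 2.8868 ≠ 1.5529 ✗
  (1.5, 3.5, 165°): beam 1 = 1.7321 ≠ 1.5529 ✗
  (4.5, 1.5, 330°): beam 1 = 0.5176 ≠ 1.5529 ✗
  (2.5, 4.5, 240°): beam 1 = 0.5176 ≠ 1.5529 ✗
  (1.5, 1.5, 255°): beam 1 = 1.0000 ≠ 1.5529 ✗
  …
  (3.5, 2.5, 210°): r_1=1.5529, r_2=2.5882, r_3=0.5176, r_4=2.5882 — all match ✓
Unique over the lattice → pose = (3.5, 2.5, 210°).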